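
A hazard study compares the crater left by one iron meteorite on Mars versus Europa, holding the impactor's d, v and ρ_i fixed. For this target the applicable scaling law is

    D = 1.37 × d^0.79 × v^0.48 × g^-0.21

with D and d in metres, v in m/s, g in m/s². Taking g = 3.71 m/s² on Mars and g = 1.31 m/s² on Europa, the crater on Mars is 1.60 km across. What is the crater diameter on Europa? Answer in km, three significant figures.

D ≈ 1.99 km

All impactor-dependent factors cancel in the ratio, leaving D_Europa/D_Mars = (g_Europa/g_Mars)^-0.21.
(1.31/3.71)^-0.21 = 0.3531^-0.21 = 1.244
D_Europa = 1.244 × 1.60 km = 1.99 km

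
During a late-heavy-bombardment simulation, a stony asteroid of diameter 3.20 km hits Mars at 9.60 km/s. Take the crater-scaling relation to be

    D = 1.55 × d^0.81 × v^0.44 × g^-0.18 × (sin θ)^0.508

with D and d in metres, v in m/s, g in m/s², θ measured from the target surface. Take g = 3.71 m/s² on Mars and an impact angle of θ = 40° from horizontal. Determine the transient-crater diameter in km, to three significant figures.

In SI units: d = 3200 m, v = 9600 m/s.
d^0.81 = 3200^0.81 = 690.5
v^0.44 = 9600^0.44 = 56.52
g^-0.18 = 3.71^-0.18 = 0.7898
(sin 40°)^0.508 = 0.6428^0.508 = 0.7989
D = 1.55 × 690.5 × 56.52 × 0.7898 × 0.7989 = 38169 m
   = 38.17 km

D ≈ 38.2 km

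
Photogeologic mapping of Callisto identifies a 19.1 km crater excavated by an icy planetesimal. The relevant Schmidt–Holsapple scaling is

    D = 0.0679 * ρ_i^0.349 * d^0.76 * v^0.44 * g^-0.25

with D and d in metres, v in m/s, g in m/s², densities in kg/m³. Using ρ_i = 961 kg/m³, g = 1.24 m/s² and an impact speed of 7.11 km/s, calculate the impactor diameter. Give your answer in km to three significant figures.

Rearranging for d: d = [D / (0.0679 · 961^0.349 · 7110^0.44 · 1.24^-0.25)]^(1/0.76).
D = 19100 m.
961^0.349 = 10.99
7110^0.44 = 49.52
1.24^-0.25 = 0.9476
Denominator = 0.0679 × 10.99 × 49.52 × 0.9476 = 35.02
D / 35.02 = 19100 / 35.02 = 545.4
d = 545.4^(1/0.76) = 545.4^1.3158 = 3990 m

d ≈ 3.99 km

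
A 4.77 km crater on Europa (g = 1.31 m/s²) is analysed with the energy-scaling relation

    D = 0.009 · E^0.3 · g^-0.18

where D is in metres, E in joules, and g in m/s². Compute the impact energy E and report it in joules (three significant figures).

E ≈ 1.42 × 10^19 J

Rearranging: E = [D / (0.009 · g^-0.18)]^(1/0.3).
D = 4770 m.
g^-0.18 = 1.31^-0.18 = 0.9526
D / (0.009 × 0.9526) = 4770 / (8.573 × 10^-3) = 5.564 × 10^5
E = (5.564 × 10^5)^3.3333 = 1.416 × 10^19 J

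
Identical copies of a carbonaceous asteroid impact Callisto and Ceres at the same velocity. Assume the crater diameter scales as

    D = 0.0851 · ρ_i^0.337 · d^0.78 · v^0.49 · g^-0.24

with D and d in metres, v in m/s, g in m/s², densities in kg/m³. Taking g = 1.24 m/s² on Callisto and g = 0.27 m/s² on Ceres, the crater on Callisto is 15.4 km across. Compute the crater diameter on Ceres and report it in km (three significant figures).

All impactor-dependent factors cancel in the ratio, leaving D_Ceres/D_Callisto = (g_Ceres/g_Callisto)^-0.24.
(0.27/1.24)^-0.24 = 0.2177^-0.24 = 1.442
D_Ceres = 1.442 × 15.4 km = 22.2 km

D ≈ 22.2 km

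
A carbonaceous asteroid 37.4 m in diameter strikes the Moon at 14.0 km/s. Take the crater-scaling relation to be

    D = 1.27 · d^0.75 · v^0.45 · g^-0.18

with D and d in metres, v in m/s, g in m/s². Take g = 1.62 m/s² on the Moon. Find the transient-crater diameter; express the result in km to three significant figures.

In SI units: v = 14000 m/s.
d^0.75 = 37.4^0.75 = 15.12
v^0.45 = 14000^0.45 = 73.41
g^-0.18 = 1.62^-0.18 = 0.9168
D = 1.27 × 15.12 × 73.41 × 0.9168 = 1292 m
   = 1.292 km

D ≈ 1.29 km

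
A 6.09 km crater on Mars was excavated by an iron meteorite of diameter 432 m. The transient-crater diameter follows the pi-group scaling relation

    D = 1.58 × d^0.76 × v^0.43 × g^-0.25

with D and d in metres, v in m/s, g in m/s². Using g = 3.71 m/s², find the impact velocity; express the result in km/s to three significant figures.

v ≈ 10.3 km/s

Rearranging for v: v = [D / (1.58 · 432^0.76 · 3.71^-0.25)]^(1/0.43).
D = 6090 m.
432^0.76 = 100.7
3.71^-0.25 = 0.7205
Denominator = 1.58 × 100.7 × 0.7205 = 114.6
D / 114.6 = 6090 / 114.6 = 53.14
v = 53.14^(1/0.43) = 53.14^2.3256 = 10295 m/s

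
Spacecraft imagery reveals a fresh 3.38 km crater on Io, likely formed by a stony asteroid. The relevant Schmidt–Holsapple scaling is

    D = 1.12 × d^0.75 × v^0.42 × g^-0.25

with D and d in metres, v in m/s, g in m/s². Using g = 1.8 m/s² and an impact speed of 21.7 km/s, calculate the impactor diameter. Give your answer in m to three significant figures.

Rearranging for d: d = [D / (1.12 · 21700^0.42 · 1.8^-0.25)]^(1/0.75).
D = 3380 m.
21700^0.42 = 66.27
1.8^-0.25 = 0.8633
Denominator = 1.12 × 66.27 × 0.8633 = 64.08
D / 64.08 = 3380 / 64.08 = 52.75
d = 52.75^(1/0.75) = 52.75^1.3333 = 197.8 m

d ≈ 198 m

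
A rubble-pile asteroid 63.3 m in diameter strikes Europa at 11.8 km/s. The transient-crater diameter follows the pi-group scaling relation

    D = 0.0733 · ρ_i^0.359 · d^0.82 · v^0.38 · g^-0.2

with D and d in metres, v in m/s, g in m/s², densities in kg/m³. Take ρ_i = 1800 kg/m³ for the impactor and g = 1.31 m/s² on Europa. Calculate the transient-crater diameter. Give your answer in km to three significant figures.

D ≈ 1.08 km

In SI units: v = 11800 m/s.
ρ_i^0.359 = 1800^0.359 = 14.74
d^0.82 = 63.3^0.82 = 30.00
v^0.38 = 11800^0.38 = 35.26
g^-0.2 = 1.31^-0.2 = 0.9474
D = 0.0733 × 14.74 × 30.00 × 35.26 × 0.9474 = 1083 m
   = 1.083 km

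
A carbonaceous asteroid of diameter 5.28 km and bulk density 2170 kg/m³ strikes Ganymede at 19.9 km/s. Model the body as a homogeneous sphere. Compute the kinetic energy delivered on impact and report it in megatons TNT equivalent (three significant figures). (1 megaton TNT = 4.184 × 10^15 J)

d = 5280 m; v = 19900 m/s.
Mass m = (π/6) ρ d³ = (π/6) × 2170 × (5280)³ = 1.672 × 10^14 kg
E = ½ m v² = 0.5 × 1.672 × 10^14 × (19900)² = 3.311 × 10^22 J
   = 3.311 × 10^22 / 4.184×10^15 = 7.913 × 10^6 Mt

E ≈ 7.91 × 10^6 Mt TNT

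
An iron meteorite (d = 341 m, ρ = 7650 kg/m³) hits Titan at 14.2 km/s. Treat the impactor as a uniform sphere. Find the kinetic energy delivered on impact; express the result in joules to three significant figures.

v = 14200 m/s.
Mass m = (π/6) ρ d³ = (π/6) × 7650 × (341)³ = 1.588 × 10^11 kg
E = ½ m v² = 0.5 × 1.588 × 10^11 × (14200)² = 1.601 × 10^19 J

E ≈ 1.60 × 10^19 J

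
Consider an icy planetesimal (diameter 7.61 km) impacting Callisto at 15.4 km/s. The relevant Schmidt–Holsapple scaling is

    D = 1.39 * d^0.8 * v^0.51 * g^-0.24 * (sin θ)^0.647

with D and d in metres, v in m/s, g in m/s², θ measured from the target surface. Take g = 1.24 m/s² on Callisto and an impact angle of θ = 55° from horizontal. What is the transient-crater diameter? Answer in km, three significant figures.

In SI units: d = 7610 m, v = 15400 m/s.
d^0.8 = 7610^0.8 = 1274
v^0.51 = 15400^0.51 = 136.7
g^-0.24 = 1.24^-0.24 = 0.9497
(sin 55°)^0.647 = 0.8192^0.647 = 0.8789
D = 1.39 × 1274 × 136.7 × 0.9497 × 0.8789 = 2.021 × 10^5 m
   = 202.1 km

D ≈ 202 km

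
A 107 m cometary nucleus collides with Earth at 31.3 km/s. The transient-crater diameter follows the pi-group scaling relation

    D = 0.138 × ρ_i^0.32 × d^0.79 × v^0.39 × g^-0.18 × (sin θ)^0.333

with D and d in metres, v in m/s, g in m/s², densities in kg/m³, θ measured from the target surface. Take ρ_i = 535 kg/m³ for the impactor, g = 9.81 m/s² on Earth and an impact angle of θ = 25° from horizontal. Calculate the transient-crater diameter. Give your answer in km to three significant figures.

In SI units: v = 31300 m/s.
ρ_i^0.32 = 535^0.32 = 7.466
d^0.79 = 107^0.79 = 40.11
v^0.39 = 31300^0.39 = 56.66
g^-0.18 = 9.81^-0.18 = 0.6630
(sin 25°)^0.333 = 0.4226^0.333 = 0.7506
D = 0.138 × 7.466 × 40.11 × 56.66 × 0.6630 × 0.7506 = 1165 m
   = 1.165 km

D ≈ 1.17 km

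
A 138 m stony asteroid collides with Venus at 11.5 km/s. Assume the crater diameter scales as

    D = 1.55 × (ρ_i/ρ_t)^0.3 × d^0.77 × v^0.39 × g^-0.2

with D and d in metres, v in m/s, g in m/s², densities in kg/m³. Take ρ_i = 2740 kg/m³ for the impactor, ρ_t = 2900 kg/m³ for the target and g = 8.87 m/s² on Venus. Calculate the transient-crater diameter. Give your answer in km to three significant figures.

In SI units: v = 11500 m/s.
(ρ_i/ρ_t)^0.3 = (2740/2900)^0.3 = 0.9831
d^0.77 = 138^0.77 = 44.43
v^0.39 = 11500^0.39 = 38.34
g^-0.2 = 8.87^-0.2 = 0.6463
D = 1.55 × 0.9831 × 44.43 × 38.34 × 0.6463 = 1678 m
   = 1.678 km

D ≈ 1.68 km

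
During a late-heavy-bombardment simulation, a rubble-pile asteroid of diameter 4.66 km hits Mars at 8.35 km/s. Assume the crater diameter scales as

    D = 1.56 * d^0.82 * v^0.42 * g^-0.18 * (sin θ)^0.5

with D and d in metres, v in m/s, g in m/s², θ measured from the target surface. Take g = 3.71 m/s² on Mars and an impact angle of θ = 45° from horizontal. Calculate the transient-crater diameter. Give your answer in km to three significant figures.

D ≈ 46.8 km

In SI units: d = 4660 m, v = 8350 m/s.
d^0.82 = 4660^0.82 = 1019
v^0.42 = 8350^0.42 = 44.37
g^-0.18 = 3.71^-0.18 = 0.7898
(sin 45°)^0.5 = 0.7071^0.5 = 0.8409
D = 1.56 × 1019 × 44.37 × 0.7898 × 0.8409 = 46844 m
   = 46.84 km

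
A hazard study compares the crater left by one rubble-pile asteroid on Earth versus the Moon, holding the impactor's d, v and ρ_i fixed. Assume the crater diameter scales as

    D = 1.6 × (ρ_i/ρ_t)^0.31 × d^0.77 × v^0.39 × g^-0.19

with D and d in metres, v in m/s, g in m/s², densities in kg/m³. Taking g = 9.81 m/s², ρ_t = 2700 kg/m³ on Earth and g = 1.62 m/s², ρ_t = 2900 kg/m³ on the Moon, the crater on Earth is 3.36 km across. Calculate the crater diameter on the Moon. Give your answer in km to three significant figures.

D ≈ 4.63 km

The impactor-only factors (d, v, ρ_i) cancel in the ratio, leaving D_Moon/D_Earth = (g_Moon/g_Earth)^-0.19 · (ρ_t,Earth/ρ_t,Moon)^0.31.
(1.62/9.81)^-0.19 = 0.1651^-0.19 = 1.408
(2700/2900)^0.31 = 0.9310^0.31 = 0.9781
Ratio = 1.408 × 0.9781 = 1.377
D_Moon = 1.377 × 3.36 km = 4.63 km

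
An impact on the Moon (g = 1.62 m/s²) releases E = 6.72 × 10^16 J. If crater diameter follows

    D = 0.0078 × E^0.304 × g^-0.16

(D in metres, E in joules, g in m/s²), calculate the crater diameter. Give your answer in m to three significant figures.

D ≈ 942 m

E^0.304 = (6.72 × 10^16)^0.304 = 1.305 × 10^5
g^-0.16 = 1.62^-0.16 = 0.9257
D = 0.0078 × 1.305 × 10^5 × 0.9257 = 942.3 m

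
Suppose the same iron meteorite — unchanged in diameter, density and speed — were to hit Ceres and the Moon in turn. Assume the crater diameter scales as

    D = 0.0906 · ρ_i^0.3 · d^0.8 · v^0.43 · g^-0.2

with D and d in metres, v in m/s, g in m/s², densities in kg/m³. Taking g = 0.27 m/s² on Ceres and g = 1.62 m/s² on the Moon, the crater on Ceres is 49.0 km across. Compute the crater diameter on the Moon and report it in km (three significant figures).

All impactor-dependent factors cancel in the ratio, leaving D_Moon/D_Ceres = (g_Moon/g_Ceres)^-0.2.
(1.62/0.27)^-0.2 = 6.000^-0.2 = 0.6988
D_Moon = 0.6988 × 49.0 km = 34.2 km

D ≈ 34.2 km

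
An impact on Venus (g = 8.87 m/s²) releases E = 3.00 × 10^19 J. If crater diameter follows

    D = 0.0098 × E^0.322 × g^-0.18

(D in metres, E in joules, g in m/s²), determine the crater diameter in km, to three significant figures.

D ≈ 12.4 km

E^0.322 = (3.00 × 10^19)^0.322 = 1.869 × 10^6
g^-0.18 = 8.87^-0.18 = 0.6751
D = 0.0098 × 1.869 × 10^6 × 0.6751 = 12365 m
   = 12.37 km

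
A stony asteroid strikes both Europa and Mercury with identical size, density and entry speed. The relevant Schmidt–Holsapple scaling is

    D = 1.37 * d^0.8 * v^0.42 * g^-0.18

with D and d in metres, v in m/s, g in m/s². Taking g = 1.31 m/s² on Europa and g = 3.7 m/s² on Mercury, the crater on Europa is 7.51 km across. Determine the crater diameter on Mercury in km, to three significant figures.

D ≈ 6.23 km

All impactor-dependent factors cancel in the ratio, leaving D_Mercury/D_Europa = (g_Mercury/g_Europa)^-0.18.
(3.7/1.31)^-0.18 = 2.824^-0.18 = 0.8296
D_Mercury = 0.8296 × 7.51 km = 6.23 km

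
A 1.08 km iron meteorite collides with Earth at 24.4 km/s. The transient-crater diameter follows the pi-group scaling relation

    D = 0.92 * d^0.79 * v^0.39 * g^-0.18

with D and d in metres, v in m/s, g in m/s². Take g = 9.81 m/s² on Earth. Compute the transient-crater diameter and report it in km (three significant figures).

In SI units: d = 1080 m, v = 24400 m/s.
d^0.79 = 1080^0.79 = 249.1
v^0.39 = 24400^0.39 = 51.41
g^-0.18 = 9.81^-0.18 = 0.6630
D = 0.92 × 249.1 × 51.41 × 0.6630 = 7811 m
   = 7.811 km

D ≈ 7.81 km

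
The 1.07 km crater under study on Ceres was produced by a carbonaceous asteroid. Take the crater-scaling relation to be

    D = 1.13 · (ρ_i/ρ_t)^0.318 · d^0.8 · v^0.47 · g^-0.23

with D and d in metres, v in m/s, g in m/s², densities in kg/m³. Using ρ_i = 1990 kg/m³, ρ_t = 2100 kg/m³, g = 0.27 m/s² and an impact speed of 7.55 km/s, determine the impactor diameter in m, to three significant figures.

d ≈ 19.4 m

Rearranging for d: d = [D / (1.13 · (1990/2100)^0.318 · 7550^0.47 · 0.27^-0.23)]^(1/0.8).
D = 1070 m.
(1990/2100)^0.318 = 0.9830
7550^0.47 = 66.47
0.27^-0.23 = 1.351
Denominator = 1.13 × 0.9830 × 66.47 × 1.351 = 99.75
D / 99.75 = 1070 / 99.75 = 10.73
d = 10.73^(1/0.8) = 10.73^1.25 = 19.42 m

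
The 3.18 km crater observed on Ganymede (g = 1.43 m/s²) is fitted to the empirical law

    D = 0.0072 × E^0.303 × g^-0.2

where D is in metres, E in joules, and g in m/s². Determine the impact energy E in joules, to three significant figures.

Rearranging: E = [D / (0.0072 · g^-0.2)]^(1/0.303).
D = 3180 m.
g^-0.2 = 1.43^-0.2 = 0.9310
D / (0.0072 × 0.9310) = 3180 / (6.703 × 10^-3) = 4.744 × 10^5
E = (4.744 × 10^5)^3.3003 = 5.407 × 10^18 J

E ≈ 5.41 × 10^18 J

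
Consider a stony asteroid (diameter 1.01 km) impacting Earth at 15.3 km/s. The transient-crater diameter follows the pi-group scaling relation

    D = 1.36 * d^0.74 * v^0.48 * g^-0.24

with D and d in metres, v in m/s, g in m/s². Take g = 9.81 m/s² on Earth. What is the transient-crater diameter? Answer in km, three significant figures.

In SI units: d = 1010 m, v = 15300 m/s.
d^0.74 = 1010^0.74 = 167.2
v^0.48 = 15300^0.48 = 102.0
g^-0.24 = 9.81^-0.24 = 0.5781
D = 1.36 × 167.2 × 102.0 × 0.5781 = 13408 m
   = 13.41 km

D ≈ 13.4 km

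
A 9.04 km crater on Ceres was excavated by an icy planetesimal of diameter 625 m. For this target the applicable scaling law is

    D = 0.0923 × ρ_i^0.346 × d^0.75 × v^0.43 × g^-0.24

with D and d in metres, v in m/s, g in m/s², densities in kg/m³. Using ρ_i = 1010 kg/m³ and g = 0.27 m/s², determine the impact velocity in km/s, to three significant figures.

v ≈ 9.90 km/s

Rearranging for v: v = [D / (0.0923 · 1010^0.346 · 625^0.75 · 0.27^-0.24)]^(1/0.43).
D = 9040 m.
1010^0.346 = 10.95
625^0.75 = 125.0
0.27^-0.24 = 1.369
Denominator = 0.0923 × 10.95 × 125.0 × 1.369 = 173.0
D / 173.0 = 9040 / 173.0 = 52.25
v = 52.25^(1/0.43) = 52.25^2.3256 = 9899 m/s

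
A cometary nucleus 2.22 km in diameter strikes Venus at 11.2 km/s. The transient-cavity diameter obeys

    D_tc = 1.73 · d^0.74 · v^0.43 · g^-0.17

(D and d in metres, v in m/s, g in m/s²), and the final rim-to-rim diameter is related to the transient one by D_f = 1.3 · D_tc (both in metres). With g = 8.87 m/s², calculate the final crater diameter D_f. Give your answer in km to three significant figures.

D_f ≈ 25.6 km

In SI: d = 2220 m, v = 11200 m/s.
d^0.74 = 2220^0.74 = 299.4
v^0.43 = 11200^0.43 = 55.10
g^-0.17 = 8.87^-0.17 = 0.6900
D_tc = 1.73 × 299.4 × 55.10 × 0.6900 = 19690 m
D_f = 1.3 × 19690 = 25597 m
     = 25.60 km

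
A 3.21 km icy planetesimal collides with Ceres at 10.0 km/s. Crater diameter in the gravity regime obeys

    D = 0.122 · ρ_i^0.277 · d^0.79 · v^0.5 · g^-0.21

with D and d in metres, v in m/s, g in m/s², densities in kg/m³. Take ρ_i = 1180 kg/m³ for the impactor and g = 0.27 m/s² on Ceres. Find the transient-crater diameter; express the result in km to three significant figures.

D ≈ 67.1 km

In SI units: d = 3210 m, v = 10000 m/s.
ρ_i^0.277 = 1180^0.277 = 7.094
d^0.79 = 3210^0.79 = 589.0
v^0.5 = 10000^0.5 = 100.0
g^-0.21 = 0.27^-0.21 = 1.316
D = 0.122 × 7.094 × 589.0 × 100.0 × 1.316 = 67085 m
   = 67.08 km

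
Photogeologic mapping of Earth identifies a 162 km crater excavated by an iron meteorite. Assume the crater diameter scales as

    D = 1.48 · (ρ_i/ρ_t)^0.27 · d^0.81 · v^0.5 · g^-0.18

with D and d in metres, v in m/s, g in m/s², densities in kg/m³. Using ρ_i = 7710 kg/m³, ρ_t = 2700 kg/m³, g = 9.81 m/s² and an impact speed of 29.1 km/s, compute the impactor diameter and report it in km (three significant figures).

Rearranging for d: d = [D / (1.48 · (7710/2700)^0.27 · 29100^0.5 · 9.81^-0.18)]^(1/0.81).
D = 162000 m.
(7710/2700)^0.27 = 1.328
29100^0.5 = 170.6
9.81^-0.18 = 0.6630
Denominator = 1.48 × 1.328 × 170.6 × 0.6630 = 222.3
D / 222.3 = 162000 / 222.3 = 728.7
d = 728.7^(1/0.81) = 728.7^1.2346 = 3421 m

d ≈ 3.42 km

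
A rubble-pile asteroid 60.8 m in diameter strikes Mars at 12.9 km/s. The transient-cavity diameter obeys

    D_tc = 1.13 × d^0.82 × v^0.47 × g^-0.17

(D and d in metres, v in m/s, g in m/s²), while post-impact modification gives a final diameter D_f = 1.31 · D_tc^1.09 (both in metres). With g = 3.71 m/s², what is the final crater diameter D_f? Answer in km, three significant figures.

D_f ≈ 5.89 km

v = 12900 m/s.
d^0.82 = 60.8^0.82 = 29.03
v^0.47 = 12900^0.47 = 85.50
g^-0.17 = 3.71^-0.17 = 0.8002
D_tc = 1.13 × 29.03 × 85.50 × 0.8002 = 2244 m
D_f = 1.31 × (2244)^1.09 = 5887 m
     = 5.887 km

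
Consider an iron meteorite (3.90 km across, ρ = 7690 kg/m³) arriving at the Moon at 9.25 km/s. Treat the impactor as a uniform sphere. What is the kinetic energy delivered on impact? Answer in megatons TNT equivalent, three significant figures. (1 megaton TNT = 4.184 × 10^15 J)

E ≈ 2.44 × 10^6 Mt TNT

d = 3900 m; v = 9250 m/s.
Mass m = (π/6) ρ d³ = (π/6) × 7690 × (3900)³ = 2.388 × 10^14 kg
E = ½ m v² = 0.5 × 2.388 × 10^14 × (9250)² = 1.022 × 10^22 J
   = 1.022 × 10^22 / 4.184×10^15 = 2.443 × 10^6 Mt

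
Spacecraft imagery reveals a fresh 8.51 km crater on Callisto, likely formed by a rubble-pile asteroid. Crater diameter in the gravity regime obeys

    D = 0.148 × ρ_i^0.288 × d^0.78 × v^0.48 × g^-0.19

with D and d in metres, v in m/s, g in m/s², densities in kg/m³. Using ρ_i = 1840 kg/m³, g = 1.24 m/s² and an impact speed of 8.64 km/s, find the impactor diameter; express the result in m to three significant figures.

Rearranging for d: d = [D / (0.148 · 1840^0.288 · 8640^0.48 · 1.24^-0.19)]^(1/0.78).
D = 8510 m.
1840^0.288 = 8.715
8640^0.48 = 77.54
1.24^-0.19 = 0.9600
Denominator = 0.148 × 8.715 × 77.54 × 0.9600 = 96.01
D / 96.01 = 8510 / 96.01 = 88.64
d = 88.64^(1/0.78) = 88.64^1.2821 = 314.1 m

d ≈ 314 m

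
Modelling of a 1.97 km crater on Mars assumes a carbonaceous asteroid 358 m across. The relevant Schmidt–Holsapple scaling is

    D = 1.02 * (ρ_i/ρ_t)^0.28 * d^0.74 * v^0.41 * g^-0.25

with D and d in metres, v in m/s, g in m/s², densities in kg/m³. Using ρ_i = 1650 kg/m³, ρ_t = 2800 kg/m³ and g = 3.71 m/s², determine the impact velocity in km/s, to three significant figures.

Rearranging for v: v = [D / (1.02 · (1650/2800)^0.28 · 358^0.74 · 3.71^-0.25)]^(1/0.41).
D = 1970 m.
(1650/2800)^0.28 = 0.8624
358^0.74 = 77.60
3.71^-0.25 = 0.7205
Denominator = 1.02 × 0.8624 × 77.60 × 0.7205 = 49.18
D / 49.18 = 1970 / 49.18 = 40.06
v = 40.06^(1/0.41) = 40.06^2.439 = 8110 m/s

v ≈ 8.11 km/s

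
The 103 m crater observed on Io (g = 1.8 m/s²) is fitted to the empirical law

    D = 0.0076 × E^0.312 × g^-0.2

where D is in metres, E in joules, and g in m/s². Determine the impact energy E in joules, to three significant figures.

E ≈ 2.55 × 10^13 J

Rearranging: E = [D / (0.0076 · g^-0.2)]^(1/0.312).
g^-0.2 = 1.8^-0.2 = 0.8891
D / (0.0076 × 0.8891) = 103 / (6.757 × 10^-3) = 1.524 × 10^4
E = (1.524 × 10^4)^3.2051 = 2.552 × 10^13 J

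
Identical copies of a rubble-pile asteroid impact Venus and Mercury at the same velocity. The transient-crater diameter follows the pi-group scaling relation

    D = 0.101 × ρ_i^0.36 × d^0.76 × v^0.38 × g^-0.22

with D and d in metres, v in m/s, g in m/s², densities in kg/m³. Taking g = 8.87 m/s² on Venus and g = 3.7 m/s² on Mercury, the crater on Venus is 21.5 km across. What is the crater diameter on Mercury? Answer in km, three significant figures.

All impactor-dependent factors cancel in the ratio, leaving D_Mercury/D_Venus = (g_Mercury/g_Venus)^-0.22.
(3.7/8.87)^-0.22 = 0.4171^-0.22 = 1.212
D_Mercury = 1.212 × 21.5 km = 26.1 km

D ≈ 26.1 km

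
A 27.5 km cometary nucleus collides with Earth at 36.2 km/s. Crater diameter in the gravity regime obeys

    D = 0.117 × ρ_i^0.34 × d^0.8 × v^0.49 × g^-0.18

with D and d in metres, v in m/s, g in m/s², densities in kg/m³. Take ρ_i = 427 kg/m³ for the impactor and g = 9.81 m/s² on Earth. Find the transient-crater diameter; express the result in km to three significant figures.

D ≈ 371 km

In SI units: d = 27500 m, v = 36200 m/s.
ρ_i^0.34 = 427^0.34 = 7.841
d^0.8 = 27500^0.8 = 3560
v^0.49 = 36200^0.49 = 171.3
g^-0.18 = 9.81^-0.18 = 0.6630
D = 0.117 × 7.841 × 3560 × 171.3 × 0.6630 = 3.709 × 10^5 m
   = 370.9 km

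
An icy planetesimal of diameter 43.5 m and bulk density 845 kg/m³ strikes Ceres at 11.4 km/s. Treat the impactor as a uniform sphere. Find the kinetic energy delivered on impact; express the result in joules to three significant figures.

v = 11400 m/s.
Mass m = (π/6) ρ d³ = (π/6) × 845 × (43.5)³ = 3.642 × 10^7 kg
E = ½ m v² = 0.5 × 3.642 × 10^7 × (11400)² = 2.367 × 10^15 J

E ≈ 2.37 × 10^15 J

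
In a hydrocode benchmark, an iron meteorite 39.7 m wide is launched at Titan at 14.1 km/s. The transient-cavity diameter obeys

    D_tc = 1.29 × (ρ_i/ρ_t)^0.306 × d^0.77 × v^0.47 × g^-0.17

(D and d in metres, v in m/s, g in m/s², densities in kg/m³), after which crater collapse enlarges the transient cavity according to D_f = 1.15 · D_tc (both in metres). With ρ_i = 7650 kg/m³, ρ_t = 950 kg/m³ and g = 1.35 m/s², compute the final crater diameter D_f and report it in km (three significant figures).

D_f ≈ 4.05 km

v = 14100 m/s.
(ρ_i/ρ_t)^0.306 = (7650/950)^0.306 = 1.893
d^0.77 = 39.7^0.77 = 17.02
v^0.47 = 14100^0.47 = 89.15
g^-0.17 = 1.35^-0.17 = 0.9503
D_tc = 1.29 × 1.893 × 17.02 × 89.15 × 0.9503 = 3521 m
D_f = 1.15 × 3521 = 4049 m
     = 4.049 km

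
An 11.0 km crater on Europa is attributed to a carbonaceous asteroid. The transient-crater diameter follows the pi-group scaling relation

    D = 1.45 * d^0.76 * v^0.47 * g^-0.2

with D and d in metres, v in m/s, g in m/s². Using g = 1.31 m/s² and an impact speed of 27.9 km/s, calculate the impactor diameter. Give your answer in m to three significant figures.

d ≈ 244 m

Rearranging for d: d = [D / (1.45 · 27900^0.47 · 1.31^-0.2)]^(1/0.76).
D = 11000 m.
27900^0.47 = 122.9
1.31^-0.2 = 0.9474
Denominator = 1.45 × 122.9 × 0.9474 = 168.8
D / 168.8 = 11000 / 168.8 = 65.17
d = 65.17^(1/0.76) = 65.17^1.3158 = 243.7 m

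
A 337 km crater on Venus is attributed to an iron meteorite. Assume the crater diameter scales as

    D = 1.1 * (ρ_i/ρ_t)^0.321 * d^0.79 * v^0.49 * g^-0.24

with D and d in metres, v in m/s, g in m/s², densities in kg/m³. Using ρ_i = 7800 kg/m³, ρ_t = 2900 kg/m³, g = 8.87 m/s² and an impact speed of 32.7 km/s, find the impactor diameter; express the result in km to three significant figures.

Rearranging for d: d = [D / (1.1 · (7800/2900)^0.321 · 32700^0.49 · 8.87^-0.24)]^(1/0.79).
D = 337000 m.
(7800/2900)^0.321 = 1.374
32700^0.49 = 163.0
8.87^-0.24 = 0.5922
Denominator = 1.1 × 1.374 × 163.0 × 0.5922 = 145.9
D / 145.9 = 337000 / 145.9 = 2310
d = 2310^(1/0.79) = 2310^1.2658 = 18099 m

d ≈ 18.1 km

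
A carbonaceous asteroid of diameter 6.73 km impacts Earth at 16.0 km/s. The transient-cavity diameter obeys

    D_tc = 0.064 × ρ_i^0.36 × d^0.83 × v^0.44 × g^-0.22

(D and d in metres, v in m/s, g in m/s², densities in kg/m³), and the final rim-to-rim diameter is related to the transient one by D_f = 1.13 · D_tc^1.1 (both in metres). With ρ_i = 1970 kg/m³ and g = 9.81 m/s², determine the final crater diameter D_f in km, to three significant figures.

D_f ≈ 216 km

In SI: d = 6730 m, v = 16000 m/s.
ρ_i^0.36 = 1970^0.36 = 15.35
d^0.83 = 6730^0.83 = 1504
v^0.44 = 16000^0.44 = 70.76
g^-0.22 = 9.81^-0.22 = 0.6051
D_tc = 0.064 × 15.35 × 1504 × 70.76 × 0.6051 = 63260 m
D_f = 1.13 × (63260)^1.1 = 2.159 × 10^5 m
     = 215.9 km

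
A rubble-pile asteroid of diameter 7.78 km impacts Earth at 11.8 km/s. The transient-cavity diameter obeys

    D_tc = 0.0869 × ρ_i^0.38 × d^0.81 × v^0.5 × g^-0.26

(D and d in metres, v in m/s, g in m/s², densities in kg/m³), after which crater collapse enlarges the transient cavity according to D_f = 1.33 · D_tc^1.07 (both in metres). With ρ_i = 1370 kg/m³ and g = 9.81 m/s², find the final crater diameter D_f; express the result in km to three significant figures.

In SI: d = 7780 m, v = 11800 m/s.
ρ_i^0.38 = 1370^0.38 = 15.56
d^0.81 = 7780^0.81 = 1418
v^0.5 = 11800^0.5 = 108.6
g^-0.26 = 9.81^-0.26 = 0.5523
D_tc = 0.0869 × 15.56 × 1418 × 108.6 × 0.5523 = 1.150 × 10^5 m
D_f = 1.33 × (1.150 × 10^5)^1.07 = 3.458 × 10^5 m
     = 345.8 km

D_f ≈ 346 km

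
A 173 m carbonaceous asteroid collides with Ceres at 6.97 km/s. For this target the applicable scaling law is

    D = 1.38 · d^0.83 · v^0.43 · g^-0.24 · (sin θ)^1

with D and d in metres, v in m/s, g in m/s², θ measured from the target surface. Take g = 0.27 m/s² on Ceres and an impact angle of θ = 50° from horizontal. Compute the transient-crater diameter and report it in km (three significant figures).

In SI units: v = 6970 m/s.
d^0.83 = 173^0.83 = 72.04
v^0.43 = 6970^0.43 = 44.94
g^-0.24 = 0.27^-0.24 = 1.369
(sin 50°)^1 = 0.7660^1 = 0.7660
D = 1.38 × 72.04 × 44.94 × 1.369 × 0.7660 = 4685 m
   = 4.685 km

D ≈ 4.69 km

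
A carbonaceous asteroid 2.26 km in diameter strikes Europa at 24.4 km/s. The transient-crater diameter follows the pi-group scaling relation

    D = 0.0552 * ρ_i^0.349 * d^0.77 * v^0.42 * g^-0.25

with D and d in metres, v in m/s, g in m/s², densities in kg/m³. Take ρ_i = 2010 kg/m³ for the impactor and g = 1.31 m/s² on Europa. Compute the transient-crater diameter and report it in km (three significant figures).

D ≈ 19.5 km

In SI units: d = 2260 m, v = 24400 m/s.
ρ_i^0.349 = 2010^0.349 = 14.22
d^0.77 = 2260^0.77 = 382.5
v^0.42 = 24400^0.42 = 69.62
g^-0.25 = 1.31^-0.25 = 0.9347
D = 0.0552 × 14.22 × 382.5 × 69.62 × 0.9347 = 19538 m
   = 19.54 km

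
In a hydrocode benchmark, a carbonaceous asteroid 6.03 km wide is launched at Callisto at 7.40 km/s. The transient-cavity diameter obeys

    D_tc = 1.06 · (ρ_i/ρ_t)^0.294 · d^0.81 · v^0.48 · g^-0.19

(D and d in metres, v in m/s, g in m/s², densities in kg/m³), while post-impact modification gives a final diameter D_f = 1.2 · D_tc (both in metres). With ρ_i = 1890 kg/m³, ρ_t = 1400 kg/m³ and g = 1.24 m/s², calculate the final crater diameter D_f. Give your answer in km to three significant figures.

In SI: d = 6030 m, v = 7400 m/s.
(ρ_i/ρ_t)^0.294 = (1890/1400)^0.294 = 1.092
d^0.81 = 6030^0.81 = 1154
v^0.48 = 7400^0.48 = 71.98
g^-0.19 = 1.24^-0.19 = 0.9600
D_tc = 1.06 × 1.092 × 1154 × 71.98 × 0.9600 = 92300 m
D_f = 1.2 × 92300 = 1.108 × 10^5 m
     = 110.8 km

D_f ≈ 111 km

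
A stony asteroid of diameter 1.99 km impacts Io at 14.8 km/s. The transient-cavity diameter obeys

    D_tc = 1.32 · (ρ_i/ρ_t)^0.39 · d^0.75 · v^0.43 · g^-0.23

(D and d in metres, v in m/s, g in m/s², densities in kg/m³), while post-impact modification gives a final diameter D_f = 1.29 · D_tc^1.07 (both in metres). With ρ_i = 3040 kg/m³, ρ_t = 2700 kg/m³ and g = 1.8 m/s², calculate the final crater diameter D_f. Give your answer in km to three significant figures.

D_f ≈ 58.1 km

In SI: d = 1990 m, v = 14800 m/s.
(ρ_i/ρ_t)^0.39 = (3040/2700)^0.39 = 1.047
d^0.75 = 1990^0.75 = 297.9
v^0.43 = 14800^0.43 = 62.12
g^-0.23 = 1.8^-0.23 = 0.8735
D_tc = 1.32 × 1.047 × 297.9 × 62.12 × 0.8735 = 22340 m
D_f = 1.29 × (22340)^1.07 = 58091 m
     = 58.09 km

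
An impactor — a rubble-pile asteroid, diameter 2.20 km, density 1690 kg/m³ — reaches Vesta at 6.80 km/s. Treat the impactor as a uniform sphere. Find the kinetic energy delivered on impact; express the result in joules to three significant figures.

d = 2200 m; v = 6800 m/s.
Mass m = (π/6) ρ d³ = (π/6) × 1690 × (2200)³ = 9.422 × 10^12 kg
E = ½ m v² = 0.5 × 9.422 × 10^12 × (6800)² = 2.178 × 10^20 J

E ≈ 2.18 × 10^20 J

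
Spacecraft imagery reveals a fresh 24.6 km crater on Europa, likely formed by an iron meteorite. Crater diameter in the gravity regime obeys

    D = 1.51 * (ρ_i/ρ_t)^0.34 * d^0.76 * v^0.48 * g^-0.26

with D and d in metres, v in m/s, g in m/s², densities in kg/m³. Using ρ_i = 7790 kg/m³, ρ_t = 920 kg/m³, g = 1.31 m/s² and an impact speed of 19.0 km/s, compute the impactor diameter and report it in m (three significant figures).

d ≈ 292 m

Rearranging for d: d = [D / (1.51 · (7790/920)^0.34 · 19000^0.48 · 1.31^-0.26)]^(1/0.76).
D = 24600 m.
(7790/920)^0.34 = 2.067
19000^0.48 = 113.2
1.31^-0.26 = 0.9322
Denominator = 1.51 × 2.067 × 113.2 × 0.9322 = 329.4
D / 329.4 = 24600 / 329.4 = 74.68
d = 74.68^(1/0.76) = 74.68^1.3158 = 291.6 m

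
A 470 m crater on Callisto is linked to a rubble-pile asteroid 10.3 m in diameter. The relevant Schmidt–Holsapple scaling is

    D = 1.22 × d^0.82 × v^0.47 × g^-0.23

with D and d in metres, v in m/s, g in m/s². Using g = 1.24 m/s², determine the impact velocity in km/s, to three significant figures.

v ≈ 6.03 km/s

Rearranging for v: v = [D / (1.22 · 10.3^0.82 · 1.24^-0.23)]^(1/0.47).
10.3^0.82 = 6.769
1.24^-0.23 = 0.9517
Denominator = 1.22 × 6.769 × 0.9517 = 7.859
D / 7.859 = 470 / 7.859 = 59.80
v = 59.80^(1/0.47) = 59.80^2.1277 = 6030 m/s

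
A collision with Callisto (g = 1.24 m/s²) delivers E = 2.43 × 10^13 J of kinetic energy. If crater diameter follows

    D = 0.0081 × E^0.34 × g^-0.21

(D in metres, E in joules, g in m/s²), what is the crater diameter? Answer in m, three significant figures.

D ≈ 275 m

E^0.34 = (2.43 × 10^13)^0.34 = 3.557 × 10^4
g^-0.21 = 1.24^-0.21 = 0.9558
D = 0.0081 × 3.557 × 10^4 × 0.9558 = 275.4 m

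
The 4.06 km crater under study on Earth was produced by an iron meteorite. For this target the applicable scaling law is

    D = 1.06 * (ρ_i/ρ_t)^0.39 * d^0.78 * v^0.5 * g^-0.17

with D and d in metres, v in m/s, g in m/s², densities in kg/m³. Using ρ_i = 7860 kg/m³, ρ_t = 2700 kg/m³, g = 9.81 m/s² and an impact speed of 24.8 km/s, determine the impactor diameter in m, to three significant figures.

Rearranging for d: d = [D / (1.06 · (7860/2700)^0.39 · 24800^0.5 · 9.81^-0.17)]^(1/0.78).
D = 4060 m.
(7860/2700)^0.39 = 1.517
24800^0.5 = 157.5
9.81^-0.17 = 0.6783
Denominator = 1.06 × 1.517 × 157.5 × 0.6783 = 171.8
D / 171.8 = 4060 / 171.8 = 23.63
d = 23.63^(1/0.78) = 23.63^1.2821 = 57.67 m

d ≈ 57.7 m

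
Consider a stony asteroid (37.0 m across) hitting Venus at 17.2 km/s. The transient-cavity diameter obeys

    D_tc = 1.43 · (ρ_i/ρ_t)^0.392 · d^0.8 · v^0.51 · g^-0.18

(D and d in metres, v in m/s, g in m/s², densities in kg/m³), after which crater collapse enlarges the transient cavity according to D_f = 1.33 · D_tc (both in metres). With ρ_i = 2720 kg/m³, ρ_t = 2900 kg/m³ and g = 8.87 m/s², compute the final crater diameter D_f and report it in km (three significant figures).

D_f ≈ 3.25 km

v = 17200 m/s.
(ρ_i/ρ_t)^0.392 = (2720/2900)^0.392 = 0.9752
d^0.8 = 37^0.8 = 17.97
v^0.51 = 17200^0.51 = 144.6
g^-0.18 = 8.87^-0.18 = 0.6751
D_tc = 1.43 × 0.9752 × 17.97 × 144.6 × 0.6751 = 2446 m
D_f = 1.33 × 2446 = 3253 m
     = 3.253 km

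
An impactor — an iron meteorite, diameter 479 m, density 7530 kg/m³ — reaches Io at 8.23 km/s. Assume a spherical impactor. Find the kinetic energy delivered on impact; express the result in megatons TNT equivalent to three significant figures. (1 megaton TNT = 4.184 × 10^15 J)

v = 8230 m/s.
Mass m = (π/6) ρ d³ = (π/6) × 7530 × (479)³ = 4.333 × 10^11 kg
E = ½ m v² = 0.5 × 4.333 × 10^11 × (8230)² = 1.467 × 10^19 J
   = 1.467 × 10^19 / 4.184×10^15 = 3506 Mt

E ≈ 3510 Mt TNT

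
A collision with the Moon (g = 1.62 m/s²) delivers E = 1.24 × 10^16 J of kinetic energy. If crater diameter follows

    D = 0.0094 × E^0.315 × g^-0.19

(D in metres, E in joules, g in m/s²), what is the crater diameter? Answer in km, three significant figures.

D ≈ 1.01 km

E^0.315 = (1.24 × 10^16)^0.315 = 1.173 × 10^5
g^-0.19 = 1.62^-0.19 = 0.9124
D = 0.0094 × 1.173 × 10^5 × 0.9124 = 1006 m
   = 1.006 km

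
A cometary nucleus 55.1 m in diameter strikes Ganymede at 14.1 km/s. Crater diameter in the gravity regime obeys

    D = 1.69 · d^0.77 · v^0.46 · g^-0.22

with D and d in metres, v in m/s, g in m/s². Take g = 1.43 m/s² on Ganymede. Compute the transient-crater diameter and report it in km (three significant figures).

In SI units: v = 14100 m/s.
d^0.77 = 55.1^0.77 = 21.91
v^0.46 = 14100^0.46 = 81.03
g^-0.22 = 1.43^-0.22 = 0.9243
D = 1.69 × 21.91 × 81.03 × 0.9243 = 2773 m
   = 2.773 km

D ≈ 2.77 km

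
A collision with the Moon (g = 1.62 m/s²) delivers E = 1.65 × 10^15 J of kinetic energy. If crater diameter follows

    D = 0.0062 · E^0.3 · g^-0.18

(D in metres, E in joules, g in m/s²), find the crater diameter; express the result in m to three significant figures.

D ≈ 209 m

E^0.3 = (1.65 × 10^15)^0.3 = 3.675 × 10^4
g^-0.18 = 1.62^-0.18 = 0.9168
D = 0.0062 × 3.675 × 10^4 × 0.9168 = 208.9 m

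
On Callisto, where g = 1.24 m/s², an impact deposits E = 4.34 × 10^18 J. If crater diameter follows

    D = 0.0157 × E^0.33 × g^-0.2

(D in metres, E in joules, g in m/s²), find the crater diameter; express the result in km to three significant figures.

D ≈ 21.3 km

E^0.33 = (4.34 × 10^18)^0.33 = 1.414 × 10^6
g^-0.2 = 1.24^-0.2 = 0.9579
D = 0.0157 × 1.414 × 10^6 × 0.9579 = 21265 m
   = 21.27 km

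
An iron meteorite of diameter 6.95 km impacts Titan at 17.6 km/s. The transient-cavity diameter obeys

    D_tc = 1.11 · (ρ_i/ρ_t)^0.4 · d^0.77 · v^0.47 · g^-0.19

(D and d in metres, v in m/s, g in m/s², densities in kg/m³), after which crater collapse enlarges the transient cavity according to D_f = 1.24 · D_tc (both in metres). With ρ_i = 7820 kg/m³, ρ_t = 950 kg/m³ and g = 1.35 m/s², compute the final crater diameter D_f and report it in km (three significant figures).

D_f ≈ 272 km

In SI: d = 6950 m, v = 17600 m/s.
(ρ_i/ρ_t)^0.4 = (7820/950)^0.4 = 2.324
d^0.77 = 6950^0.77 = 908.5
v^0.47 = 17600^0.47 = 98.94
g^-0.19 = 1.35^-0.19 = 0.9446
D_tc = 1.11 × 2.324 × 908.5 × 98.94 × 0.9446 = 2.190 × 10^5 m
D_f = 1.24 × 2.190 × 10^5 = 2.716 × 10^5 m
     = 271.6 km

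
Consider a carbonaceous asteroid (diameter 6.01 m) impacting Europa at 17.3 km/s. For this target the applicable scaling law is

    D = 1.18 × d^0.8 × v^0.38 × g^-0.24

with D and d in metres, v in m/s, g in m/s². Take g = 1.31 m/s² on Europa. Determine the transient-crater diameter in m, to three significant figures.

D ≈ 189 m

In SI units: v = 17300 m/s.
d^0.8 = 6.01^0.8 = 4.199
v^0.38 = 17300^0.38 = 40.78
g^-0.24 = 1.31^-0.24 = 0.9372
D = 1.18 × 4.199 × 40.78 × 0.9372 = 189.4 m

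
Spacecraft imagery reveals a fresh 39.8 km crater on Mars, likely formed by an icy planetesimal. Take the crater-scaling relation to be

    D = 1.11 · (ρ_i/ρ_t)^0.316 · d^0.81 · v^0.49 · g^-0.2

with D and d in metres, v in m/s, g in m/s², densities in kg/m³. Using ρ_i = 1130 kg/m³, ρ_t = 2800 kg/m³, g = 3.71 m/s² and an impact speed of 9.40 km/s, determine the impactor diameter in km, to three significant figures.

Rearranging for d: d = [D / (1.11 · (1130/2800)^0.316 · 9400^0.49 · 3.71^-0.2)]^(1/0.81).
D = 39800 m.
(1130/2800)^0.316 = 0.7507
9400^0.49 = 88.48
3.71^-0.2 = 0.7694
Denominator = 1.11 × 0.7507 × 88.48 × 0.7694 = 56.73
D / 56.73 = 39800 / 56.73 = 701.6
d = 701.6^(1/0.81) = 701.6^1.2346 = 3264 m

d ≈ 3.26 km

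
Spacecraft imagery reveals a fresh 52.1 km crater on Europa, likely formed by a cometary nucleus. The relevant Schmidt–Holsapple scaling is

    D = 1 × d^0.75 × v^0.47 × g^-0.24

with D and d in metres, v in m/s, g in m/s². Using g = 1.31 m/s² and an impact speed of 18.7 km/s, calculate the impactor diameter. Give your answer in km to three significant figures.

d ≈ 4.46 km

Rearranging for d: d = [D / (1 · 18700^0.47 · 1.31^-0.24)]^(1/0.75).
D = 52100 m.
18700^0.47 = 101.8
1.31^-0.24 = 0.9372
Denominator = 1 × 101.8 × 0.9372 = 95.41
D / 95.41 = 52100 / 95.41 = 546.1
d = 546.1^(1/0.75) = 546.1^1.3333 = 4463 m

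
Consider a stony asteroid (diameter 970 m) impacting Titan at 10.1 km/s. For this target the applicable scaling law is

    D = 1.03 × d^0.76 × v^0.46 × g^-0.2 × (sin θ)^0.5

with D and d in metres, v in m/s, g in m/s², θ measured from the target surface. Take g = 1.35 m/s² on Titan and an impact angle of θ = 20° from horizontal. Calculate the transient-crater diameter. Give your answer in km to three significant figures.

D ≈ 7.34 km

In SI units: v = 10100 m/s.
d^0.76 = 970^0.76 = 186.2
v^0.46 = 10100^0.46 = 69.50
g^-0.2 = 1.35^-0.2 = 0.9417
(sin 20°)^0.5 = 0.3420^0.5 = 0.5848
D = 1.03 × 186.2 × 69.50 × 0.9417 × 0.5848 = 7340 m
   = 7.340 km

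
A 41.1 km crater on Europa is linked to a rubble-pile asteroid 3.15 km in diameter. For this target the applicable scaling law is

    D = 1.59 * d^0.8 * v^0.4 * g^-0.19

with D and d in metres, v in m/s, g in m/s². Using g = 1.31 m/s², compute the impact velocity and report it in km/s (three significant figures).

v ≈ 12.3 km/s

Rearranging for v: v = [D / (1.59 · 3150^0.8 · 1.31^-0.19)]^(1/0.4).
D = 41100 m.
3150^0.8 = 629.0
1.31^-0.19 = 0.9500
Denominator = 1.59 × 629.0 × 0.9500 = 950.1
D / 950.1 = 41100 / 950.1 = 43.26
v = 43.26^(1/0.4) = 43.26^2.5 = 12309 m/s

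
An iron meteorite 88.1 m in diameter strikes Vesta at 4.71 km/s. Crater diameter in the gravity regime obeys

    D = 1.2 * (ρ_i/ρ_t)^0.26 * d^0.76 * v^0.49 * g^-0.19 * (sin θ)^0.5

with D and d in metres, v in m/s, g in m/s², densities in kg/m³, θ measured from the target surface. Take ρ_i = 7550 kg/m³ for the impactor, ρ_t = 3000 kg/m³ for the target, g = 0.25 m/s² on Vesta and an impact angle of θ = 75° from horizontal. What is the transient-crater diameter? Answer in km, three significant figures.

In SI units: v = 4710 m/s.
(ρ_i/ρ_t)^0.26 = (7550/3000)^0.26 = 1.271
d^0.76 = 88.1^0.76 = 30.07
v^0.49 = 4710^0.49 = 63.06
g^-0.19 = 0.25^-0.19 = 1.301
(sin 75°)^0.5 = 0.9659^0.5 = 0.9828
D = 1.2 × 1.271 × 30.07 × 63.06 × 1.301 × 0.9828 = 3698 m
   = 3.698 km

D ≈ 3.70 km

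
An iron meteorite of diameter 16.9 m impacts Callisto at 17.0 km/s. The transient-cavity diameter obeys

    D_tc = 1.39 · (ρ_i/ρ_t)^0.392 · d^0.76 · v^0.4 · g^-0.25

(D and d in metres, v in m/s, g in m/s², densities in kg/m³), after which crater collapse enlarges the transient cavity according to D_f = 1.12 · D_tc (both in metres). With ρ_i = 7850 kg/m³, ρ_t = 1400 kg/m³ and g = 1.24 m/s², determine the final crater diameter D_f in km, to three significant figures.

D_f ≈ 1.22 km

v = 17000 m/s.
(ρ_i/ρ_t)^0.392 = (7850/1400)^0.392 = 1.966
d^0.76 = 16.9^0.76 = 8.574
v^0.4 = 17000^0.4 = 49.22
g^-0.25 = 1.24^-0.25 = 0.9476
D_tc = 1.39 × 1.966 × 8.574 × 49.22 × 0.9476 = 1093 m
D_f = 1.12 × 1093 = 1224 m
     = 1.224 km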